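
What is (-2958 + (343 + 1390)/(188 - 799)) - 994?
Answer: -2416405/611 ≈ -3954.8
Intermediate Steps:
(-2958 + (343 + 1390)/(188 - 799)) - 994 = (-2958 + 1733/(-611)) - 994 = (-2958 + 1733*(-1/611)) - 994 = (-2958 - 1733/611) - 994 = -1809071/611 - 994 = -2416405/611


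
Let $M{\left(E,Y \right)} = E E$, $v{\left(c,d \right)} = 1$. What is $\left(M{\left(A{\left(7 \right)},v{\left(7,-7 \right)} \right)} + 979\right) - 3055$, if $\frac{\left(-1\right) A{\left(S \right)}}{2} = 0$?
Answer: $-2076$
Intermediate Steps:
$A{\left(S \right)} = 0$ ($A{\left(S \right)} = \left(-2\right) 0 = 0$)
$M{\left(E,Y \right)} = E^{2}$
$\left(M{\left(A{\left(7 \right)},v{\left(7,-7 \right)} \right)} + 979\right) - 3055 = \left(0^{2} + 979\right) - 3055 = \left(0 + 979\right) - 3055 = 979 - 3055 = -2076$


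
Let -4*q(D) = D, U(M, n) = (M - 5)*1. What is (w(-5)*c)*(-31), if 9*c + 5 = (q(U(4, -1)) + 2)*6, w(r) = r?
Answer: 2635/18 ≈ 146.39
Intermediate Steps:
U(M, n) = -5 + M (U(M, n) = (-5 + M)*1 = -5 + M)
q(D) = -D/4
c = 17/18 (c = -5/9 + ((-(-5 + 4)/4 + 2)*6)/9 = -5/9 + ((-1/4*(-1) + 2)*6)/9 = -5/9 + ((1/4 + 2)*6)/9 = -5/9 + ((9/4)*6)/9 = -5/9 + (1/9)*(27/2) = -5/9 + 3/2 = 17/18 ≈ 0.94444)
(w(-5)*c)*(-31) = -5*17/18*(-31) = -85/18*(-31) = 2635/18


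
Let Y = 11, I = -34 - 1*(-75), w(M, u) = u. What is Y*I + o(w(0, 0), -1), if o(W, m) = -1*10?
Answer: 441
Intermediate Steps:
o(W, m) = -10
I = 41 (I = -34 + 75 = 41)
Y*I + o(w(0, 0), -1) = 11*41 - 10 = 451 - 10 = 441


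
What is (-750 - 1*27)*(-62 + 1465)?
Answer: -1090131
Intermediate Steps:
(-750 - 1*27)*(-62 + 1465) = (-750 - 27)*1403 = -777*1403 = -1090131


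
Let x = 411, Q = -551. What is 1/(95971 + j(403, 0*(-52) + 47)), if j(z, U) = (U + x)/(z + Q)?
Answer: 74/7101625 ≈ 1.0420e-5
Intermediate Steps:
j(z, U) = (411 + U)/(-551 + z) (j(z, U) = (U + 411)/(z - 551) = (411 + U)/(-551 + z))
1/(95971 + j(403, 0*(-52) + 47)) = 1/(95971 + (411 + (0*(-52) + 47))/(-551 + 403)) = 1/(95971 + (411 + (0 + 47))/(-148)) = 1/(95971 - (411 + 47)/148) = 1/(95971 - 1/148*458) = 1/(95971 - 229/74) = 1/(7101625/74) = 74/7101625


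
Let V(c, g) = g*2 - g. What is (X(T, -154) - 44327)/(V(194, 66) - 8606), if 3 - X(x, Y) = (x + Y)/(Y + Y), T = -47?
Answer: 13651993/2630320 ≈ 5.1902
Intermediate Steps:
V(c, g) = g (V(c, g) = 2*g - g = g)
X(x, Y) = 3 - (Y + x)/(2*Y) (X(x, Y) = 3 - (x + Y)/(Y + Y) = 3 - (Y + x)/(2*Y))
(X(T, -154) - 44327)/(V(194, 66) - 8606) = ((1/2)*(-1*(-47) + 5*(-154))/(-154) - 44327)/(66 - 8606) = ((1/2)*(-1/154)*(47 - 770) - 44327)/(-8540) = ((1/2)*(-1/154)*(-723) - 44327)*(-1/8540) = (723/308 - 44327)*(-1/8540) = -13651993/308*(-1/8540) = 13651993/2630320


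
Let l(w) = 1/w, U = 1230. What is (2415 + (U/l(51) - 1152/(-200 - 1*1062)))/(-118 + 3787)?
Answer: 13702357/771713 ≈ 17.756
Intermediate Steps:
(2415 + (U/l(51) - 1152/(-200 - 1*1062)))/(-118 + 3787) = (2415 + (1230/(1/51) - 1152/(-200 - 1*1062)))/(-118 + 3787) = (2415 + (1230/(1/51) - 1152/(-200 - 1062)))/3669 = (2415 + (1230*51 - 1152/(-1262)))*(1/3669) = (2415 + (62730 - 1152*(-1/1262)))*(1/3669) = (2415 + (62730 + 576/631))*(1/3669) = (2415 + 39583206/631)*(1/3669) = (41107071/631)*(1/3669) = 13702357/771713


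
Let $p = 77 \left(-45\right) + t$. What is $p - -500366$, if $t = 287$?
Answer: $497188$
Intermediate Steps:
$p = -3178$ ($p = 77 \left(-45\right) + 287 = -3465 + 287 = -3178$)
$p - -500366 = -3178 - -500366 = -3178 + 500366 = 497188$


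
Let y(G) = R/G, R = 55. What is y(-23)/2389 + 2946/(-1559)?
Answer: -161959607/85662373 ≈ -1.8907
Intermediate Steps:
y(G) = 55/G
y(-23)/2389 + 2946/(-1559) = (55/(-23))/2389 + 2946/(-1559) = (55*(-1/23))*(1/2389) + 2946*(-1/1559) = -55/23*1/2389 - 2946/1559 = -55/54947 - 2946/1559 = -161959607/85662373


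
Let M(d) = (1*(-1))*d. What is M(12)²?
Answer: 144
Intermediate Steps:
M(d) = -d
M(12)² = (-1*12)² = (-12)² = 144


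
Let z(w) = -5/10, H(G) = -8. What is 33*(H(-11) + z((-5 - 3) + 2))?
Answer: -561/2 ≈ -280.50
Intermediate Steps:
z(w) = -½ (z(w) = -5*⅒ = -½)
33*(H(-11) + z((-5 - 3) + 2)) = 33*(-8 - ½) = 33*(-17/2) = -561/2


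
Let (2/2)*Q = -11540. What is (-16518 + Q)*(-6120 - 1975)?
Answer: 227129510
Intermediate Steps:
Q = -11540
(-16518 + Q)*(-6120 - 1975) = (-16518 - 11540)*(-6120 - 1975) = -28058*(-8095) = 227129510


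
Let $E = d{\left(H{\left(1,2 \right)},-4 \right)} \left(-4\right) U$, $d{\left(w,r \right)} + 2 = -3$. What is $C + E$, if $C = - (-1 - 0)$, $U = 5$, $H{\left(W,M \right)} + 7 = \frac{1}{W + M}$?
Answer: $101$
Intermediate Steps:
$H{\left(W,M \right)} = -7 + \frac{1}{M + W}$ ($H{\left(W,M \right)} = -7 + \frac{1}{W + M} = -7 + \frac{1}{M + W}$)
$d{\left(w,r \right)} = -5$ ($d{\left(w,r \right)} = -2 - 3 = -5$)
$E = 100$ ($E = \left(-5\right) \left(-4\right) 5 = 20 \cdot 5 = 100$)
$C = 1$ ($C = - (-1 + 0) = \left(-1\right) \left(-1\right) = 1$)
$C + E = 1 + 100 = 101$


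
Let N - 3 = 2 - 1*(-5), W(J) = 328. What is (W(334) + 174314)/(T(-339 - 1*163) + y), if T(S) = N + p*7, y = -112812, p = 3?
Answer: -174642/112781 ≈ -1.5485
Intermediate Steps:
N = 10 (N = 3 + (2 - 1*(-5)) = 3 + (2 + 5) = 3 + 7 = 10)
T(S) = 31 (T(S) = 10 + 3*7 = 10 + 21 = 31)
(W(334) + 174314)/(T(-339 - 1*163) + y) = (328 + 174314)/(31 - 112812) = 174642/(-112781) = 174642*(-1/112781) = -174642/112781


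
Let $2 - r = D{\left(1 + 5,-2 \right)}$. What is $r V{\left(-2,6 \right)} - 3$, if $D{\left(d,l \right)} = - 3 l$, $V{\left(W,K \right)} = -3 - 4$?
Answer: $25$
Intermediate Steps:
$V{\left(W,K \right)} = -7$
$r = -4$ ($r = 2 - \left(-3\right) \left(-2\right) = 2 - 6 = -4$)
$r V{\left(-2,6 \right)} - 3 = \left(-4\right) \left(-7\right) - 3 = 28 - 3 = 25$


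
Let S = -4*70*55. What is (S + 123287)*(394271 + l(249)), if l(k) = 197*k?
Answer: 47828896388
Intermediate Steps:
S = -15400 (S = -280*55 = -15400)
(S + 123287)*(394271 + l(249)) = (-15400 + 123287)*(394271 + 197*249) = 107887*(394271 + 49053) = 107887*443324 = 47828896388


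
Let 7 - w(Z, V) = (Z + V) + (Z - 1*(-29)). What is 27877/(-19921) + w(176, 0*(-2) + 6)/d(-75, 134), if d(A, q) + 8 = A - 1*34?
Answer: 4308371/2330757 ≈ 1.8485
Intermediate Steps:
d(A, q) = -42 + A (d(A, q) = -8 + (A - 1*34) = -8 + (A - 34) = -8 + (-34 + A) = -42 + A)
w(Z, V) = -22 - V - 2*Z (w(Z, V) = 7 - ((Z + V) + (Z - 1*(-29))) = 7 - ((V + Z) + (Z + 29)) = 7 - ((V + Z) + (29 + Z)) = 7 - (29 + V + 2*Z) = 7 + (-29 - V - 2*Z) = -22 - V - 2*Z)
27877/(-19921) + w(176, 0*(-2) + 6)/d(-75, 134) = 27877/(-19921) + (-22 - (0*(-2) + 6) - 2*176)/(-42 - 75) = 27877*(-1/19921) + (-22 - (0 + 6) - 352)/(-117) = -27877/19921 + (-22 - 1*6 - 352)*(-1/117) = -27877/19921 + (-22 - 6 - 352)*(-1/117) = -27877/19921 - 380*(-1/117) = -27877/19921 + 380/117 = 4308371/2330757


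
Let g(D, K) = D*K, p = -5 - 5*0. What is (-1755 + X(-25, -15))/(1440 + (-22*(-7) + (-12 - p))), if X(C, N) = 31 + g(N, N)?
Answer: -1499/1587 ≈ -0.94455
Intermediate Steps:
p = -5 (p = -5 + 0 = -5)
X(C, N) = 31 + N² (X(C, N) = 31 + N*N = 31 + N²)
(-1755 + X(-25, -15))/(1440 + (-22*(-7) + (-12 - p))) = (-1755 + (31 + (-15)²))/(1440 + (-22*(-7) + (-12 - 1*(-5)))) = (-1755 + (31 + 225))/(1440 + (-22*(-7) + (-12 + 5))) = (-1755 + 256)/(1440 + (154 - 7)) = -1499/(1440 + 147) = -1499/1587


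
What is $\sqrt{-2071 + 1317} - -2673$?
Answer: $2673 + i \sqrt{754} \approx 2673.0 + 27.459 i$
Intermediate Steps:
$\sqrt{-2071 + 1317} - -2673 = \sqrt{-754} + 2673 = i \sqrt{754} + 2673 = 2673 + i \sqrt{754}$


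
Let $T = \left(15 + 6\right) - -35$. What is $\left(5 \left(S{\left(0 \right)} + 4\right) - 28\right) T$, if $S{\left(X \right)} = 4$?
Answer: $672$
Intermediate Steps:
$T = 56$ ($T = 21 + 35 = 56$)
$\left(5 \left(S{\left(0 \right)} + 4\right) - 28\right) T = \left(5 \left(4 + 4\right) - 28\right) 56 = \left(5 \cdot 8 - 28\right) 56 = \left(40 - 28\right) 56 = 12 \cdot 56 = 672$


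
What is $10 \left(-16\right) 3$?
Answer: $-480$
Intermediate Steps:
$10 \left(-16\right) 3 = \left(-160\right) 3 = -480$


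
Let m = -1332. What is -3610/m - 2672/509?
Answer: -860807/338994 ≈ -2.5393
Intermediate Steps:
-3610/m - 2672/509 = -3610/(-1332) - 2672/509 = -3610*(-1/1332) - 2672*1/509 = 1805/666 - 2672/509 = -860807/338994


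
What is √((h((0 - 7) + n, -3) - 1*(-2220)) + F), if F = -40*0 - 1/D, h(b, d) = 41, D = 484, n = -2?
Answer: √1094323/22 ≈ 47.550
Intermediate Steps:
F = -1/484 (F = -40*0 - 1/484 = 0 - 1*1/484 = 0 - 1/484 = -1/484 ≈ -0.0020661)
√((h((0 - 7) + n, -3) - 1*(-2220)) + F) = √((41 - 1*(-2220)) - 1/484) = √((41 + 2220) - 1/484) = √(2261 - 1/484) = √(1094323/484) = √1094323/22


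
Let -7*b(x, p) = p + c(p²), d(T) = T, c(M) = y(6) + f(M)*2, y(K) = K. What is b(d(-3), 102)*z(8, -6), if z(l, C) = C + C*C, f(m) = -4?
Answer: -3000/7 ≈ -428.57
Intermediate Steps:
z(l, C) = C + C²
c(M) = -2 (c(M) = 6 - 4*2 = 6 - 8 = -2)
b(x, p) = 2/7 - p/7 (b(x, p) = -(p - 2)/7 = -(-2 + p)/7 = 2/7 - p/7)
b(d(-3), 102)*z(8, -6) = (2/7 - ⅐*102)*(-6*(1 - 6)) = (2/7 - 102/7)*(-6*(-5)) = -100/7*30 = -3000/7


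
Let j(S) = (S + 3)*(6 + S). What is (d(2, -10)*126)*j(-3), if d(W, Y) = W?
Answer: 0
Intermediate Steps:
j(S) = (3 + S)*(6 + S)
(d(2, -10)*126)*j(-3) = (2*126)*(18 + (-3)² + 9*(-3)) = 252*(18 + 9 - 27) = 252*0 = 0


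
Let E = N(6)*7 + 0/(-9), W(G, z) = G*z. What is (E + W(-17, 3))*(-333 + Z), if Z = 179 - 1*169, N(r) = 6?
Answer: 2907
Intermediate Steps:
Z = 10 (Z = 179 - 169 = 10)
E = 42 (E = 6*7 + 0/(-9) = 42 + 0*(-1/9) = 42 + 0 = 42)
(E + W(-17, 3))*(-333 + Z) = (42 - 17*3)*(-333 + 10) = (42 - 51)*(-323) = -9*(-323) = 2907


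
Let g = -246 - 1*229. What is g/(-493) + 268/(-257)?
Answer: -10049/126701 ≈ -0.079313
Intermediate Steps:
g = -475 (g = -246 - 229 = -475)
g/(-493) + 268/(-257) = -475/(-493) + 268/(-257) = -475*(-1/493) + 268*(-1/257) = 475/493 - 268/257 = -10049/126701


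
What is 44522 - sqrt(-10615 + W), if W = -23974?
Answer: 44522 - I*sqrt(34589) ≈ 44522.0 - 185.98*I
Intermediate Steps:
44522 - sqrt(-10615 + W) = 44522 - sqrt(-10615 - 23974) = 44522 - sqrt(-34589) = 44522 - I*sqrt(34589)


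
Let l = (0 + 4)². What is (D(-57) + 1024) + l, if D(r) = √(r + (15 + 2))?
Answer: 1040 + 2*I*√10 ≈ 1040.0 + 6.3246*I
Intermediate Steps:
l = 16 (l = 4² = 16)
D(r) = √(17 + r) (D(r) = √(r + 17) = √(17 + r))
(D(-57) + 1024) + l = (√(17 - 57) + 1024) + 16 = (√(-40) + 1024) + 16 = (2*I*√10 + 1024) + 16 = (1024 + 2*I*√10) + 16 = 1040 + 2*I*√10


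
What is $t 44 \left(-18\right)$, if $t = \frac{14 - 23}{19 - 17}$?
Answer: $3564$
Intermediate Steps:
$t = - \frac{9}{2} \approx -4.5$
$t 44 \left(-18\right) = \left(- \frac{9}{2}\right) 44 \left(-18\right) = \left(-198\right) \left(-18\right) = 3564$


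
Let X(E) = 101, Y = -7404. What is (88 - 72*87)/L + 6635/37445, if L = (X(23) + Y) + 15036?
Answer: -35990373/57912437 ≈ -0.62146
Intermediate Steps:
L = 7733 (L = (101 - 7404) + 15036 = -7303 + 15036 = 7733)
(88 - 72*87)/L + 6635/37445 = (88 - 72*87)/7733 + 6635/37445 = (88 - 6264)*(1/7733) + 6635*(1/37445) = -6176*1/7733 + 1327/7489 = -6176/7733 + 1327/7489 = -35990373/57912437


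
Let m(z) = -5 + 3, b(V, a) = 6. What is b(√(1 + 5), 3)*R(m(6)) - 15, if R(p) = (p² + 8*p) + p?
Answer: -99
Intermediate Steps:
m(z) = -2
R(p) = p² + 9*p
b(√(1 + 5), 3)*R(m(6)) - 15 = 6*(-2*(9 - 2)) - 15 = 6*(-2*7) - 15 = 6*(-14) - 15 = -84 - 15 = -99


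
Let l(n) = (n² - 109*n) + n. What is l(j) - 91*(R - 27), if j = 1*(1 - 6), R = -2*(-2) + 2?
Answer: 2476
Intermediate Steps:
R = 6 (R = 4 + 2 = 6)
j = -5 (j = 1*(-5) = -5)
l(n) = n² - 108*n
l(j) - 91*(R - 27) = -5*(-108 - 5) - 91*(6 - 27) = -5*(-113) - 91*(-21) = 565 + 1911 = 2476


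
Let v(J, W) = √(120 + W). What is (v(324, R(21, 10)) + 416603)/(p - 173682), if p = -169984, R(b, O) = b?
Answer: -416603/343666 - √141/343666 ≈ -1.2123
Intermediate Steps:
(v(324, R(21, 10)) + 416603)/(p - 173682) = (√(120 + 21) + 416603)/(-169984 - 173682) = (√141 + 416603)/(-343666) = (416603 + √141)*(-1/343666) = -416603/343666 - √141/343666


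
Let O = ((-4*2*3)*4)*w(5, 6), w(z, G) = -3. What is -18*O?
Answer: -5184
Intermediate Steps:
O = 288 (O = ((-4*2*3)*4)*(-3) = (-8*3*4)*(-3) = -24*4*(-3) = -96*(-3) = 288)
-18*O = -18*288 = -5184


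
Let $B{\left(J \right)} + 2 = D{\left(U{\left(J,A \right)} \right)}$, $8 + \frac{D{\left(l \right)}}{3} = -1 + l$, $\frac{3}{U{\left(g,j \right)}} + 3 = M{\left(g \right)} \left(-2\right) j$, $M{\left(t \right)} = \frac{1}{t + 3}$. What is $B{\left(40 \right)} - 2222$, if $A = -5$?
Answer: $- \frac{268256}{119} \approx -2254.3$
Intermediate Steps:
$M{\left(t \right)} = \frac{1}{3 + t}$
$U{\left(g,j \right)} = \frac{3}{-3 - \frac{2 j}{3 + g}}$ ($U{\left(g,j \right)} = \frac{3}{-3 + \frac{1}{3 + g} \left(-2\right) j} = \frac{3}{-3 + - \frac{2}{3 + g} j} = \frac{3}{-3 - \frac{2 j}{3 + g}}$)
$D{\left(l \right)} = -27 + 3 l$ ($D{\left(l \right)} = -24 + 3 \left(-1 + l\right) = -24 + \left(-3 + 3 l\right) = -27 + 3 l$)
$B{\left(J \right)} = -29 + \frac{9 \left(-3 - J\right)}{-1 + 3 J}$ ($B{\left(J \right)} = -2 + \left(-27 + 3 \frac{3 \left(-3 - J\right)}{9 + 2 \left(-5\right) + 3 J}\right) = -2 + \left(-27 + 3 \frac{3 \left(-3 - J\right)}{9 - 10 + 3 J}\right) = -2 + \left(-27 + 3 \frac{3 \left(-3 - J\right)}{-1 + 3 J}\right) = -2 + \left(-27 + \frac{9 \left(-3 - J\right)}{-1 + 3 J}\right) = -29 + \frac{9 \left(-3 - J\right)}{-1 + 3 J}$)
$B{\left(40 \right)} - 2222 = \frac{2 \left(1 - 1920\right)}{-1 + 3 \cdot 40} - 2222 = \frac{2 \left(1 - 1920\right)}{-1 + 120} - 2222 = 2 \cdot \frac{1}{119} \left(-1919\right) - 2222 = - \frac{3838}{119} - 2222 = - \frac{268256}{119}$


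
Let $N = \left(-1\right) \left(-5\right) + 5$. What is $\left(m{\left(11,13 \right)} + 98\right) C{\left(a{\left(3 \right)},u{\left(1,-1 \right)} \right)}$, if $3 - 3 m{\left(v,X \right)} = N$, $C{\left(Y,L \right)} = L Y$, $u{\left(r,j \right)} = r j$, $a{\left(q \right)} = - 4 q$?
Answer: $1148$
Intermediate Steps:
$u{\left(r,j \right)} = j r$
$N = 10$ ($N = 5 + 5 = 10$)
$m{\left(v,X \right)} = - \frac{7}{3}$ ($m{\left(v,X \right)} = 1 - \frac{10}{3} = - \frac{7}{3}$)
$\left(m{\left(11,13 \right)} + 98\right) C{\left(a{\left(3 \right)},u{\left(1,-1 \right)} \right)} = \left(- \frac{7}{3} + 98\right) \left(-1\right) 1 \left(\left(-4\right) 3\right) = \frac{287 \left(\left(-1\right) \left(-12\right)\right)}{3} = \frac{287}{3} \cdot 12 = 1148$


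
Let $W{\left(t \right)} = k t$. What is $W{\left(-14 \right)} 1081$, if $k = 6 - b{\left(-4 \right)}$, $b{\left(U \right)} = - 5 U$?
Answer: $211876$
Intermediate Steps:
$k = -14$ ($k = 6 - \left(-5\right) \left(-4\right) = 6 - 20 = -14$)
$W{\left(t \right)} = - 14 t$
$W{\left(-14 \right)} 1081 = \left(-14\right) \left(-14\right) 1081 = 196 \cdot 1081 = 211876$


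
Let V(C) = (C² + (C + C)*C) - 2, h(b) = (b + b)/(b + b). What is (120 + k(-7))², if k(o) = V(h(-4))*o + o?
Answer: 11236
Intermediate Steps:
h(b) = 1 (h(b) = (2*b)/((2*b)) = (2*b)*(1/(2*b)) = 1)
V(C) = -2 + 3*C² (V(C) = (C² + (2*C)*C) - 2 = (C² + 2*C²) - 2 = 3*C² - 2 = -2 + 3*C²)
k(o) = 2*o (k(o) = (-2 + 3*1²)*o + o = (-2 + 3*1)*o + o = (-2 + 3)*o + o = 1*o + o = o + o = 2*o)
(120 + k(-7))² = (120 + 2*(-7))² = (120 - 14)² = 106² = 11236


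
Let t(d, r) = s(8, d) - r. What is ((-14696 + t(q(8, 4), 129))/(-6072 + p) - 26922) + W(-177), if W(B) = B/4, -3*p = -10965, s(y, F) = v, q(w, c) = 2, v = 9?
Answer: -260650441/9668 ≈ -26960.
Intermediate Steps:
s(y, F) = 9
p = 3655 (p = -1/3*(-10965) = 3655)
t(d, r) = 9 - r
W(B) = B/4 (W(B) = B*(1/4) = B/4)
((-14696 + t(q(8, 4), 129))/(-6072 + p) - 26922) + W(-177) = ((-14696 + (9 - 1*129))/(-6072 + 3655) - 26922) + (1/4)*(-177) = ((-14696 + (9 - 129))/(-2417) - 26922) - 177/4 = ((-14696 - 120)*(-1/2417) - 26922) - 177/4 = (-14816*(-1/2417) - 26922) - 177/4 = (14816/2417 - 26922) - 177/4 = -65055658/2417 - 177/4 = -260650441/9668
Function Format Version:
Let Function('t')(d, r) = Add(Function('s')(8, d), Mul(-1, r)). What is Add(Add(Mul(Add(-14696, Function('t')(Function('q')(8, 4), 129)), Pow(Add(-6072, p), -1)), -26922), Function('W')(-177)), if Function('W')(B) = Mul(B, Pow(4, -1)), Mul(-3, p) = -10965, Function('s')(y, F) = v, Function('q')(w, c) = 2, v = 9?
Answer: Rational(-260650441, 9668) ≈ -26960.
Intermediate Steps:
Function('s')(y, F) = 9
p = 3655 (p = Mul(Rational(-1, 3), -10965) = 3655)
Function('t')(d, r) = Add(9, Mul(-1, r))
Function('W')(B) = Mul(Rational(1, 4), B) (Function('W')(B) = Mul(B, Rational(1, 4)) = Mul(Rational(1, 4), B))
Add(Add(Mul(Add(-14696, Function('t')(Function('q')(8, 4), 129)), Pow(Add(-6072, p), -1)), -26922), Function('W')(-177)) = Add(Add(Mul(Add(-14696, Add(9, Mul(-1, 129))), Pow(Add(-6072, 3655), -1)), -26922), Mul(Rational(1, 4), -177)) = Add(Add(Mul(Add(-14696, Add(9, -129)), Pow(-2417, -1)), -26922), Rational(-177, 4)) = Add(Add(Mul(Add(-14696, -120), Rational(-1, 2417)), -26922), Rational(-177, 4)) = Add(Add(Mul(-14816, Rational(-1, 2417)), -26922), Rational(-177, 4)) = Add(Add(Rational(14816, 2417), -26922), Rational(-177, 4)) = Add(Rational(-65055658, 2417), Rational(-177, 4)) = Rational(-260650441, 9668)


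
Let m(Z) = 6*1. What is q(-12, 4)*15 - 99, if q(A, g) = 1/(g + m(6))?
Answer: -195/2 ≈ -97.500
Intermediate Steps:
m(Z) = 6
q(A, g) = 1/(6 + g) (q(A, g) = 1/(g + 6) = 1/(6 + g))
q(-12, 4)*15 - 99 = 15/(6 + 4) - 99 = 15/10 - 99 = (⅒)*15 - 99 = 3/2 - 99 = -195/2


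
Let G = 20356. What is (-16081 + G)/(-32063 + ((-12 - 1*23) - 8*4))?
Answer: -95/714 ≈ -0.13305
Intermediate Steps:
(-16081 + G)/(-32063 + ((-12 - 1*23) - 8*4)) = (-16081 + 20356)/(-32063 + ((-12 - 1*23) - 8*4)) = 4275/(-32063 + ((-12 - 23) - 32)) = 4275/(-32063 + (-35 - 32)) = 4275/(-32063 - 67) = 4275/(-32130) = 4275*(-1/32130) = -95/714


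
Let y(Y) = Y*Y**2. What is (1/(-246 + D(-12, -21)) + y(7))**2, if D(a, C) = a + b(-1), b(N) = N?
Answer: 7891834896/67081 ≈ 1.1765e+5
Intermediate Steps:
y(Y) = Y**3
D(a, C) = -1 + a (D(a, C) = a - 1 = -1 + a)
(1/(-246 + D(-12, -21)) + y(7))**2 = (1/(-246 + (-1 - 12)) + 7**3)**2 = (1/(-246 - 13) + 343)**2 = (1/(-259) + 343)**2 = (-1/259 + 343)**2 = (88836/259)**2 = 7891834896/67081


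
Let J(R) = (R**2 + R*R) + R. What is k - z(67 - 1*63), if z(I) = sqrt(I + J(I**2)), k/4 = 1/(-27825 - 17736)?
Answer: -4/45561 - 2*sqrt(133) ≈ -23.065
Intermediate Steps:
J(R) = R + 2*R**2 (J(R) = (R**2 + R**2) + R = 2*R**2 + R = R + 2*R**2)
k = -4/45561 (k = 4/(-27825 - 17736) = 4/(-45561) = 4*(-1/45561) = -4/45561 ≈ -8.7794e-5)
z(I) = sqrt(I + I**2*(1 + 2*I**2))
k - z(67 - 1*63) = -4/45561 - sqrt((67 - 1*63)*(1 + (67 - 1*63) + 2*(67 - 1*63)**3)) = -4/45561 - sqrt((67 - 63)*(1 + (67 - 63) + 2*(67 - 63)**3)) = -4/45561 - sqrt(4*(1 + 4 + 2*4**3)) = -4/45561 - sqrt(4*(1 + 4 + 2*64)) = -4/45561 - sqrt(4*(1 + 4 + 128)) = -4/45561 - sqrt(4*133) = -4/45561 - sqrt(532) = -4/45561 - 2*sqrt(133)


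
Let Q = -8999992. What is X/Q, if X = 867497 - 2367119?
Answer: 749811/4499996 ≈ 0.16662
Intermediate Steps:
X = -1499622
X/Q = -1499622/(-8999992) = -1499622*(-1/8999992) = 749811/4499996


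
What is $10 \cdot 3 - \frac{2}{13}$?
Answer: $\frac{388}{13} \approx 29.846$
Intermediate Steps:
$10 \cdot 3 - \frac{2}{13} = 30 - \frac{2}{13} = \frac{388}{13}$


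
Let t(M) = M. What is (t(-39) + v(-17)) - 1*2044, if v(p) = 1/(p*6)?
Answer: -212467/102 ≈ -2083.0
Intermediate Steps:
v(p) = 1/(6*p) (v(p) = (1/6)/p = 1/(6*p))
(t(-39) + v(-17)) - 1*2044 = (-39 + (1/6)/(-17)) - 1*2044 = (-39 + (1/6)*(-1/17)) - 2044 = (-39 - 1/102) - 2044 = -3979/102 - 2044 = -212467/102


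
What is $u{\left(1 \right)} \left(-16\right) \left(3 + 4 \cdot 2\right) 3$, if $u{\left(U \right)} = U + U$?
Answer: $-1056$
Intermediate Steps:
$u{\left(U \right)} = 2 U$
$u{\left(1 \right)} \left(-16\right) \left(3 + 4 \cdot 2\right) 3 = 2 \cdot 1 \left(-16\right) \left(3 + 4 \cdot 2\right) 3 = 2 \left(-16\right) \left(3 + 8\right) 3 = - 32 \cdot 11 \cdot 3 = \left(-32\right) 33 = -1056$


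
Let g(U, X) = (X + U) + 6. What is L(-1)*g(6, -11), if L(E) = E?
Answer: -1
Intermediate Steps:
g(U, X) = 6 + U + X (g(U, X) = (U + X) + 6 = 6 + U + X)
L(-1)*g(6, -11) = -(6 + 6 - 11) = -1*1 = -1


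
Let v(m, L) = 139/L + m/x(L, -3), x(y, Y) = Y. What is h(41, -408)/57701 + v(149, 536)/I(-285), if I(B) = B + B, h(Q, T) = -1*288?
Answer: 4320202067/52886428560 ≈ 0.081688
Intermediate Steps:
h(Q, T) = -288
I(B) = 2*B
v(m, L) = 139/L - m/3 (v(m, L) = 139/L + m/(-3) = 139/L + m*(-⅓) = 139/L - m/3)
h(41, -408)/57701 + v(149, 536)/I(-285) = -288/57701 + (139/536 - ⅓*149)/((2*(-285))) = -288*1/57701 + (139*(1/536) - 149/3)/(-570) = -288/57701 + (139/536 - 149/3)*(-1/570) = -288/57701 - 79447/1608*(-1/570) = -288/57701 + 79447/916560 = 4320202067/52886428560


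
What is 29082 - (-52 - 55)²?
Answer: 17633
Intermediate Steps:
29082 - (-52 - 55)² = 29082 - 1*(-107)² = 29082 - 1*11449 = 29082 - 11449 = 17633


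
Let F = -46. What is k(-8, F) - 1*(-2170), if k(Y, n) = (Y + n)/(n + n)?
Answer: 99847/46 ≈ 2170.6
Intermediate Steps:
k(Y, n) = (Y + n)/(2*n) (k(Y, n) = (Y + n)/((2*n)) = (Y + n)*(1/(2*n)) = (Y + n)/(2*n))
k(-8, F) - 1*(-2170) = (½)*(-8 - 46)/(-46) - 1*(-2170) = (½)*(-1/46)*(-54) + 2170 = 27/46 + 2170 = 99847/46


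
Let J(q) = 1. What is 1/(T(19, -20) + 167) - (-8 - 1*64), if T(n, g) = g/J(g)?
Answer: 10585/147 ≈ 72.007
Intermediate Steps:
T(n, g) = g (T(n, g) = g/1 = g*1 = g)
1/(T(19, -20) + 167) - (-8 - 1*64) = 1/(-20 + 167) - (-8 - 1*64) = 1/147 - (-8 - 64) = 1/147 - 1*(-72) = 1/147 + 72 = 10585/147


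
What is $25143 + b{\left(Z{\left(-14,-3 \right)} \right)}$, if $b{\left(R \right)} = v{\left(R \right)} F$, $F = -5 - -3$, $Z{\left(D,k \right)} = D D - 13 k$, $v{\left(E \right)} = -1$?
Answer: $25145$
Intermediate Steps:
$Z{\left(D,k \right)} = D^{2} - 13 k$
$F = -2$ ($F = -5 + 3 = -2$)
$b{\left(R \right)} = 2$ ($b{\left(R \right)} = \left(-1\right) \left(-2\right) = 2$)
$25143 + b{\left(Z{\left(-14,-3 \right)} \right)} = 25143 + 2 = 25145$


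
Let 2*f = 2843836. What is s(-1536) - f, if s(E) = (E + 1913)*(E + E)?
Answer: -2580062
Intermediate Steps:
f = 1421918 (f = (½)*2843836 = 1421918)
s(E) = 2*E*(1913 + E) (s(E) = (1913 + E)*(2*E) = 2*E*(1913 + E))
s(-1536) - f = 2*(-1536)*(1913 - 1536) - 1*1421918 = 2*(-1536)*377 - 1421918 = -1158144 - 1421918 = -2580062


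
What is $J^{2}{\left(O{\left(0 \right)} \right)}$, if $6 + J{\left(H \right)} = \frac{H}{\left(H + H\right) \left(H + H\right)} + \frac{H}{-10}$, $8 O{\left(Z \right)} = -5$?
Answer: $\frac{257049}{6400} \approx 40.164$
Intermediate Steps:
$O{\left(Z \right)} = - \frac{5}{8}$ ($O{\left(Z \right)} = \frac{1}{8} \left(-5\right) = - \frac{5}{8}$)
$J{\left(H \right)} = -6 - \frac{H}{10} + \frac{1}{4 H}$ ($J{\left(H \right)} = -6 + \left(\frac{H}{\left(H + H\right) \left(H + H\right)} + \frac{H}{-10}\right) = -6 + \left(\frac{H}{2 H 2 H} + H \left(- \frac{1}{10}\right)\right) = -6 - \left(\frac{H}{10} - \frac{H}{4 H^{2}}\right) = -6 + \left(H \frac{1}{4 H^{2}} - \frac{H}{10}\right) = -6 - \left(- \frac{1}{4 H} + \frac{H}{10}\right) = -6 - \frac{H}{10} + \frac{1}{4 H}$)
$J^{2}{\left(O{\left(0 \right)} \right)} = \left(-6 - - \frac{1}{16} + \frac{1}{4 \left(- \frac{5}{8}\right)}\right)^{2} = \left(-6 + \frac{1}{16} + \frac{1}{4} \left(- \frac{8}{5}\right)\right)^{2} = \left(-6 + \frac{1}{16} - \frac{2}{5}\right)^{2} = \left(- \frac{507}{80}\right)^{2} = \frac{257049}{6400}$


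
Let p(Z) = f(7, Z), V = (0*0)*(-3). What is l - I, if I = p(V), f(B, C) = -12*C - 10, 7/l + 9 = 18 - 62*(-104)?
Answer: 64577/6457 ≈ 10.001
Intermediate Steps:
l = 7/6457 (l = 7/(-9 + (18 - 62*(-104))) = 7/(-9 + (18 + 6448)) = 7/(-9 + 6466) = 7/6457 ≈ 0.0010841)
f(B, C) = -10 - 12*C
V = 0 (V = 0*(-3) = 0)
p(Z) = -10 - 12*Z
I = -10 (I = -10 - 12*0 = -10 + 0 = -10)
l - I = 7/6457 - 1*(-10) = 7/6457 + 10 = 64577/6457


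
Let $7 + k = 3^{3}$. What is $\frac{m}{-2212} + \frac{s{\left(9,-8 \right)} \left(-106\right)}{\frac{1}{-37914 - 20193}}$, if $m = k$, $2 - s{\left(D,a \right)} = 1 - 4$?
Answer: $\frac{17030580625}{553} \approx 3.0797 \cdot 10^{7}$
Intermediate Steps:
$s{\left(D,a \right)} = 5$ ($s{\left(D,a \right)} = 2 - \left(1 - 4\right) = 2 - -3 = 2 + 3 = 5$)
$k = 20$ ($k = -7 + 3^{3} = -7 + 27 = 20$)
$m = 20$
$\frac{m}{-2212} + \frac{s{\left(9,-8 \right)} \left(-106\right)}{\frac{1}{-37914 - 20193}} = \frac{20}{-2212} + \frac{5 \left(-106\right)}{\frac{1}{-37914 - 20193}} = 20 \left(- \frac{1}{2212}\right) - \frac{530}{\frac{1}{-58107}} = - \frac{5}{553} - \frac{530}{- \frac{1}{58107}} = - \frac{5}{553} - -30796710 = - \frac{5}{553} + 30796710 = \frac{17030580625}{553}$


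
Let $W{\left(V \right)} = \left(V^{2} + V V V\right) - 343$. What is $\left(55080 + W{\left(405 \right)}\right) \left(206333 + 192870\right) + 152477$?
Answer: $26606435789538$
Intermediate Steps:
$W{\left(V \right)} = -343 + V^{2} + V^{3}$ ($W{\left(V \right)} = \left(V^{2} + V^{2} V\right) - 343 = \left(V^{2} + V^{3}\right) - 343 = -343 + V^{2} + V^{3}$)
$\left(55080 + W{\left(405 \right)}\right) \left(206333 + 192870\right) + 152477 = \left(55080 + \left(-343 + 405^{2} + 405^{3}\right)\right) \left(206333 + 192870\right) + 152477 = \left(55080 + \left(-343 + 164025 + 66430125\right)\right) 399203 + 152477 = \left(55080 + 66593807\right) 399203 + 152477 = 66648887 \cdot 399203 + 152477 = 26606435637061 + 152477 = 26606435789538$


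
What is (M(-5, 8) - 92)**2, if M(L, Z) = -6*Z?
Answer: 19600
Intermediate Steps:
(M(-5, 8) - 92)**2 = (-6*8 - 92)**2 = (-48 - 92)**2 = (-140)**2 = 19600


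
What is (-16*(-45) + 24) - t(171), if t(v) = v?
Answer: 573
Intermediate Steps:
(-16*(-45) + 24) - t(171) = (-16*(-45) + 24) - 1*171 = (720 + 24) - 171 = 744 - 171 = 573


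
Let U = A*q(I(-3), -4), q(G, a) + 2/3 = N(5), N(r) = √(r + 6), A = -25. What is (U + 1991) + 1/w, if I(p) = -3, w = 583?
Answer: 3511412/1749 - 25*√11 ≈ 1924.8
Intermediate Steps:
N(r) = √(6 + r)
q(G, a) = -⅔ + √11 (q(G, a) = -⅔ + √(6 + 5) = -⅔ + √11)
U = 50/3 - 25*√11 (U = -25*(-⅔ + √11) = 50/3 - 25*√11 ≈ -66.249)
(U + 1991) + 1/w = ((50/3 - 25*√11) + 1991) + 1/583 = (6023/3 - 25*√11) + 1/583 = 3511412/1749 - 25*√11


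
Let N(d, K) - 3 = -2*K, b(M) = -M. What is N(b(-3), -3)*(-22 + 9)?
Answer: -117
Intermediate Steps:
N(d, K) = 3 - 2*K
N(b(-3), -3)*(-22 + 9) = (3 - 2*(-3))*(-22 + 9) = (3 + 6)*(-13) = 9*(-13) = -117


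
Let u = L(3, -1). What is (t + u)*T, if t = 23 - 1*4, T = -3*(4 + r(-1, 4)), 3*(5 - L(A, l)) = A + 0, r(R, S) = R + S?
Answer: -483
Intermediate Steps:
L(A, l) = 5 - A/3 (L(A, l) = 5 - (A + 0)/3 = 5 - A/3)
u = 4 (u = 5 - ⅓*3 = 5 - 1 = 4)
T = -21 (T = -3*(4 + (-1 + 4)) = -3*(4 + 3) = -3*7 = -21)
t = 19 (t = 23 - 4 = 19)
(t + u)*T = (19 + 4)*(-21) = 23*(-21) = -483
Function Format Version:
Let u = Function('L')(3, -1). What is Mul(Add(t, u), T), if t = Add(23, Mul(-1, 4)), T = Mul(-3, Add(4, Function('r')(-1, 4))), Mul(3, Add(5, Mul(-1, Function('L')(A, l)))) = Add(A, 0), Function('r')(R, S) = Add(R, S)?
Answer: -483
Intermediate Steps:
Function('L')(A, l) = Add(5, Mul(Rational(-1, 3), A)) (Function('L')(A, l) = Add(5, Mul(Rational(-1, 3), Add(A, 0))) = Add(5, Mul(Rational(-1, 3), A)))
u = 4 (u = Add(5, Mul(Rational(-1, 3), 3)) = Add(5, -1) = 4)
T = -21 (T = Mul(-3, Add(4, Add(-1, 4))) = Mul(-3, Add(4, 3)) = Mul(-3, 7) = -21)
t = 19 (t = Add(23, -4) = 19)
Mul(Add(t, u), T) = Mul(Add(19, 4), -21) = Mul(23, -21) = -483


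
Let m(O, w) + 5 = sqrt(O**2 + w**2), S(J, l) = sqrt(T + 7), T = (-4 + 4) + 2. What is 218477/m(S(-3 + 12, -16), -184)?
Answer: 218477/6768 + 218477*sqrt(33865)/33840 ≈ 1220.4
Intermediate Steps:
T = 2 (T = 0 + 2 = 2)
S(J, l) = 3 (S(J, l) = sqrt(2 + 7) = sqrt(9) = 3)
m(O, w) = -5 + sqrt(O**2 + w**2)
218477/m(S(-3 + 12, -16), -184) = 218477/(-5 + sqrt(3**2 + (-184)**2)) = 218477/(-5 + sqrt(9 + 33856)) = 218477/(-5 + sqrt(33865))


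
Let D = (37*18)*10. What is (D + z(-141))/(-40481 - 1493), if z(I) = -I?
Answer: -6801/41974 ≈ -0.16203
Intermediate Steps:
D = 6660 (D = 666*10 = 6660)
(D + z(-141))/(-40481 - 1493) = (6660 - 1*(-141))/(-40481 - 1493) = (6660 + 141)/(-41974) = 6801*(-1/41974) = -6801/41974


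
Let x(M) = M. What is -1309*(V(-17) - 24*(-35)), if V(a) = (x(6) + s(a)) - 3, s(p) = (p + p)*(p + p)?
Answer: -2616691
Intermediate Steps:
s(p) = 4*p**2 (s(p) = (2*p)*(2*p) = 4*p**2)
V(a) = 3 + 4*a**2 (V(a) = (6 + 4*a**2) - 3 = 3 + 4*a**2)
-1309*(V(-17) - 24*(-35)) = -1309*((3 + 4*(-17)**2) - 24*(-35)) = -1309*((3 + 4*289) + 840) = -1309*((3 + 1156) + 840) = -1309*(1159 + 840) = -1309*1999 = -2616691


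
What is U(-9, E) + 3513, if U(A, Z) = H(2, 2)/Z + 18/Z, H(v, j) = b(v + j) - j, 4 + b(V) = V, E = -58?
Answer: 101869/29 ≈ 3512.7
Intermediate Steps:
b(V) = -4 + V
H(v, j) = -4 + v (H(v, j) = (-4 + (v + j)) - j = (-4 + (j + v)) - j = (-4 + j + v) - j = -4 + v)
U(A, Z) = 16/Z (U(A, Z) = (-4 + 2)/Z + 18/Z = -2/Z + 18/Z = 16/Z)
U(-9, E) + 3513 = 16/(-58) + 3513 = 16*(-1/58) + 3513 = -8/29 + 3513 = 101869/29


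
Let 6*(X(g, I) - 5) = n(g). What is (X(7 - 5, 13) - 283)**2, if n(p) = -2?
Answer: 697225/9 ≈ 77470.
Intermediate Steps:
X(g, I) = 14/3 (X(g, I) = 5 + (1/6)*(-2) = 5 - 1/3 = 14/3)
(X(7 - 5, 13) - 283)**2 = (14/3 - 283)**2 = (-835/3)**2 = 697225/9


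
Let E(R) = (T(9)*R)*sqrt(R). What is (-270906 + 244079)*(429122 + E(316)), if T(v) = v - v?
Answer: -11512055894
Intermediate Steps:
T(v) = 0
E(R) = 0 (E(R) = (0*R)*sqrt(R) = 0*sqrt(R) = 0)
(-270906 + 244079)*(429122 + E(316)) = (-270906 + 244079)*(429122 + 0) = -26827*429122 = -11512055894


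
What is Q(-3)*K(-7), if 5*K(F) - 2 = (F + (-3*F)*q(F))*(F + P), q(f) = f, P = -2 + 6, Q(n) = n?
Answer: -1392/5 ≈ -278.40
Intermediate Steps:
P = 4
K(F) = 2/5 + (4 + F)*(F - 3*F**2)/5 (K(F) = 2/5 + ((F + (-3*F)*F)*(F + 4))/5 = 2/5 + ((F - 3*F**2)*(4 + F))/5 = 2/5 + ((4 + F)*(F - 3*F**2))/5 = 2/5 + (4 + F)*(F - 3*F**2)/5)
Q(-3)*K(-7) = -3*(2/5 - 11/5*(-7)**2 - 3/5*(-7)**3 + (4/5)*(-7)) = -3*(2/5 - 11/5*49 - 3/5*(-343) - 28/5) = -3*(2/5 - 539/5 + 1029/5 - 28/5) = -3*464/5 = -1392/5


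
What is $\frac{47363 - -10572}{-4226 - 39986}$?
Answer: $- \frac{57935}{44212} \approx -1.3104$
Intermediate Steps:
$\frac{47363 - -10572}{-4226 - 39986} = \frac{47363 + \left(-5694 + 16266\right)}{-44212} = \left(47363 + 10572\right) \left(- \frac{1}{44212}\right) = 57935 \left(- \frac{1}{44212}\right) = - \frac{57935}{44212}$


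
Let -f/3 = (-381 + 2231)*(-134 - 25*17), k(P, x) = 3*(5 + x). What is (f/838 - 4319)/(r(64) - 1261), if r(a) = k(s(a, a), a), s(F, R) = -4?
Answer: 129218/220813 ≈ 0.58519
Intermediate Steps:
k(P, x) = 15 + 3*x
r(a) = 15 + 3*a
f = 3102450 (f = -3*(-381 + 2231)*(-134 - 25*17) = -5550*(-134 - 425) = -5550*(-559) = -3*(-1034150) = 3102450)
(f/838 - 4319)/(r(64) - 1261) = (3102450/838 - 4319)/((15 + 3*64) - 1261) = (3102450*(1/838) - 4319)/((15 + 192) - 1261) = (1551225/419 - 4319)/(207 - 1261) = -258436/419/(-1054) = -258436/419*(-1/1054) = 129218/220813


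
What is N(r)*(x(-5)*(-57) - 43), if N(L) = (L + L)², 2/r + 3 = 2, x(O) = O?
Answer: 3872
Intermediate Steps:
r = -2 (r = 2/(-3 + 2) = 2/(-1) = 2*(-1) = -2)
N(L) = 4*L² (N(L) = (2*L)² = 4*L²)
N(r)*(x(-5)*(-57) - 43) = (4*(-2)²)*(-5*(-57) - 43) = (4*4)*(285 - 43) = 16*242 = 3872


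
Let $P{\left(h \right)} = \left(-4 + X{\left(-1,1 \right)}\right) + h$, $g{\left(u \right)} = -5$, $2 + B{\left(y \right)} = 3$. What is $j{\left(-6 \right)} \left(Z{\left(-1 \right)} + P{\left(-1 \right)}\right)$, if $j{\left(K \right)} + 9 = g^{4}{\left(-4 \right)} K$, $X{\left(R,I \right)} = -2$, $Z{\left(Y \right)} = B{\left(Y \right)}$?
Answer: $22554$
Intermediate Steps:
$B{\left(y \right)} = 1$ ($B{\left(y \right)} = -2 + 3 = 1$)
$Z{\left(Y \right)} = 1$
$j{\left(K \right)} = -9 + 625 K$ ($j{\left(K \right)} = -9 + \left(-5\right)^{4} K = -9 + 625 K$)
$P{\left(h \right)} = -6 + h$ ($P{\left(h \right)} = \left(-4 - 2\right) + h = -6 + h$)
$j{\left(-6 \right)} \left(Z{\left(-1 \right)} + P{\left(-1 \right)}\right) = \left(-9 + 625 \left(-6\right)\right) \left(1 - 7\right) = \left(-9 - 3750\right) \left(1 - 7\right) = \left(-3759\right) \left(-6\right) = 22554$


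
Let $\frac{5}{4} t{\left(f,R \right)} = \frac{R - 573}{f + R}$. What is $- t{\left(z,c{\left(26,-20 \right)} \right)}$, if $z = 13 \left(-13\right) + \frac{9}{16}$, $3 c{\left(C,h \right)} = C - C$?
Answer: $- \frac{36672}{13475} \approx -2.7215$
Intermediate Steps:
$c{\left(C,h \right)} = 0$ ($c{\left(C,h \right)} = \frac{C - C}{3} = \frac{1}{3} \cdot 0 = 0$)
$z = - \frac{2695}{16}$ ($z = -169 + 9 \cdot \frac{1}{16} = -169 + \frac{9}{16} = - \frac{2695}{16} \approx -168.44$)
$t{\left(f,R \right)} = \frac{4 \left(-573 + R\right)}{5 \left(R + f\right)}$ ($t{\left(f,R \right)} = \frac{4 \frac{R - 573}{f + R}}{5} = \frac{4 \frac{R - 573}{R + f}}{5} = \frac{4 \frac{-573 + R}{R + f}}{5} = \frac{4 \left(-573 + R\right)}{5 \left(R + f\right)}$)
$- t{\left(z,c{\left(26,-20 \right)} \right)} = - \frac{4 \left(-573 + 0\right)}{5 \left(0 - \frac{2695}{16}\right)} = - \frac{4 \left(-573\right)}{5 \left(- \frac{2695}{16}\right)} = - \frac{4 \left(-16\right) \left(-573\right)}{5 \cdot 2695} = \left(-1\right) \frac{36672}{13475} = - \frac{36672}{13475}$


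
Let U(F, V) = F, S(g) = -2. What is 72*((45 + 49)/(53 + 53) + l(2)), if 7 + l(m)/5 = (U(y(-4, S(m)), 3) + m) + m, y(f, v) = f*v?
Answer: 98784/53 ≈ 1863.8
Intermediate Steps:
l(m) = 5 + 10*m (l(m) = -35 + 5*((-4*(-2) + m) + m) = -35 + 5*((8 + m) + m) = -35 + 5*(8 + 2*m) = -35 + (40 + 10*m) = 5 + 10*m)
72*((45 + 49)/(53 + 53) + l(2)) = 72*((45 + 49)/(53 + 53) + (5 + 10*2)) = 72*(94/106 + (5 + 20)) = 72*(94*(1/106) + 25) = 72*(47/53 + 25) = 72*(1372/53) = 98784/53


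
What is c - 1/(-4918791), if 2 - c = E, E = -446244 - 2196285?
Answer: 12998057700022/4918791 ≈ 2.6425e+6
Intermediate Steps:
E = -2642529
c = 2642531 (c = 2 - 1*(-2642529) = 2 + 2642529 = 2642531)
c - 1/(-4918791) = 2642531 - 1/(-4918791) = 2642531 - 1*(-1/4918791) = 2642531 + 1/4918791 = 12998057700022/4918791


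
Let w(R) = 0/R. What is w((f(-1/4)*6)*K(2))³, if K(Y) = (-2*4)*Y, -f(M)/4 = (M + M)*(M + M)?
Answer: 0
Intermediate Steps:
f(M) = -16*M² (f(M) = -4*(M + M)*(M + M) = -4*2*M*2*M = -16*M²)
K(Y) = -8*Y
w(R) = 0
w((f(-1/4)*6)*K(2))³ = 0³ = 0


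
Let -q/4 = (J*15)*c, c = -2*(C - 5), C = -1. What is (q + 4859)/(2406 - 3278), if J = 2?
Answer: -3419/872 ≈ -3.9209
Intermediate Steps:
c = 12 (c = -2*(-1 - 5) = -2*(-6) = 12)
q = -1440 (q = -4*2*15*12 = -120*12 = -4*360 = -1440)
(q + 4859)/(2406 - 3278) = (-1440 + 4859)/(2406 - 3278) = 3419/(-872) = 3419*(-1/872) = -3419/872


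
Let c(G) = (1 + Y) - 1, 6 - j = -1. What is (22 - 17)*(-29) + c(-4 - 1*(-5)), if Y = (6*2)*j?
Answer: -61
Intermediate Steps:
j = 7 (j = 6 - 1*(-1) = 6 + 1 = 7)
Y = 84 (Y = (6*2)*7 = 12*7 = 84)
c(G) = 84 (c(G) = (1 + 84) - 1 = 85 - 1 = 84)
(22 - 17)*(-29) + c(-4 - 1*(-5)) = (22 - 17)*(-29) + 84 = 5*(-29) + 84 = -145 + 84 = -61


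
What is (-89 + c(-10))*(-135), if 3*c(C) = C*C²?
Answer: 57015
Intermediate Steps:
c(C) = C³/3 (c(C) = (C*C²)/3 = C³/3)
(-89 + c(-10))*(-135) = (-89 + (⅓)*(-10)³)*(-135) = (-89 + (⅓)*(-1000))*(-135) = (-89 - 1000/3)*(-135) = -1267/3*(-135) = 57015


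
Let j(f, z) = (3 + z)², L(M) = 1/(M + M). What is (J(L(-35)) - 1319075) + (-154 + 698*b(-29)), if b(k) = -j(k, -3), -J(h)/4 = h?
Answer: -46173013/35 ≈ -1.3192e+6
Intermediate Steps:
L(M) = 1/(2*M)
J(h) = -4*h
b(k) = 0 (b(k) = -(3 - 3)² = -1*0² = -1*0 = 0)
(J(L(-35)) - 1319075) + (-154 + 698*b(-29)) = (-2/(-35) - 1319075) + (-154 + 698*0) = (-2*(-1)/35 - 1319075) + (-154 + 0) = (-4*(-1/70) - 1319075) - 154 = (2/35 - 1319075) - 154 = -46167623/35 - 154 = -46173013/35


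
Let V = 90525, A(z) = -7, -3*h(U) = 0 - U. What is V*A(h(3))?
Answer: -633675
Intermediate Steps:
h(U) = U/3 (h(U) = -(0 - U)/3 = -(-1)*U/3 = U/3)
V*A(h(3)) = 90525*(-7) = -633675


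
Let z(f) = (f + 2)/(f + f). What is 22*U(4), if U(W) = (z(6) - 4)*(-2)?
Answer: 440/3 ≈ 146.67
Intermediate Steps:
z(f) = (2 + f)/(2*f) (z(f) = (2 + f)/((2*f)) = (2 + f)*(1/(2*f)) = (2 + f)/(2*f))
U(W) = 20/3 (U(W) = ((1/2)*(2 + 6)/6 - 4)*(-2) = ((1/2)*(1/6)*8 - 4)*(-2) = (2/3 - 4)*(-2) = -10/3*(-2) = 20/3)
22*U(4) = 22*(20/3) = 440/3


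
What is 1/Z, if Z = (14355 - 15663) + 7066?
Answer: 1/5758 ≈ 0.00017367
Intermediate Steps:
Z = 5758 (Z = -1308 + 7066 = 5758)
1/Z = 1/5758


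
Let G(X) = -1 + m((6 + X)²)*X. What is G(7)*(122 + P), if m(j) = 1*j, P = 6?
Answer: 151296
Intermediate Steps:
m(j) = j
G(X) = -1 + X*(6 + X)² (G(X) = -1 + (6 + X)²*X = -1 + X*(6 + X)²)
G(7)*(122 + P) = (-1 + 7*(6 + 7)²)*(122 + 6) = (-1 + 7*13²)*128 = (-1 + 7*169)*128 = (-1 + 1183)*128 = 1182*128 = 151296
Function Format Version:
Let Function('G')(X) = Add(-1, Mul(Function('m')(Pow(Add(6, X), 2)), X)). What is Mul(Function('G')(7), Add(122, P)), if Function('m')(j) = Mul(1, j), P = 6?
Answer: 151296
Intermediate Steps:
Function('m')(j) = j
Function('G')(X) = Add(-1, Mul(X, Pow(Add(6, X), 2))) (Function('G')(X) = Add(-1, Mul(Pow(Add(6, X), 2), X)) = Add(-1, Mul(X, Pow(Add(6, X), 2))))
Mul(Function('G')(7), Add(122, P)) = Mul(Add(-1, Mul(7, Pow(Add(6, 7), 2))), Add(122, 6)) = Mul(Add(-1, Mul(7, Pow(13, 2))), 128) = Mul(Add(-1, Mul(7, 169)), 128) = Mul(Add(-1, 1183), 128) = Mul(1182, 128) = 151296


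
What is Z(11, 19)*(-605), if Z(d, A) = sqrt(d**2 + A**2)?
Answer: -605*sqrt(482) ≈ -13282.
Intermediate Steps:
Z(d, A) = sqrt(A**2 + d**2)
Z(11, 19)*(-605) = sqrt(19**2 + 11**2)*(-605) = sqrt(361 + 121)*(-605) = sqrt(482)*(-605) = -605*sqrt(482)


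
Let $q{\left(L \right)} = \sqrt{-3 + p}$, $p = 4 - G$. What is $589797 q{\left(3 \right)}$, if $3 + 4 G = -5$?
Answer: $589797 \sqrt{3} \approx 1.0216 \cdot 10^{6}$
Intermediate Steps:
$G = -2$ ($G = - \frac{3}{4} + \frac{1}{4} \left(-5\right) = - \frac{3}{4} - \frac{5}{4} = -2$)
$p = 6$ ($p = 4 - -2 = 4 + 2 = 6$)
$q{\left(L \right)} = \sqrt{3}$ ($q{\left(L \right)} = \sqrt{-3 + 6} = \sqrt{3}$)
$589797 q{\left(3 \right)} = 589797 \sqrt{3}$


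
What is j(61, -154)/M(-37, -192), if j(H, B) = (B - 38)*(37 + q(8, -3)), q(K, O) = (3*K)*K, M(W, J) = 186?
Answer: -7328/31 ≈ -236.39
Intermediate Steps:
q(K, O) = 3*K**2
j(H, B) = -8702 + 229*B (j(H, B) = (B - 38)*(37 + 3*8**2) = (-38 + B)*(37 + 3*64) = (-38 + B)*(37 + 192) = (-38 + B)*229 = -8702 + 229*B)
j(61, -154)/M(-37, -192) = (-8702 + 229*(-154))/186 = (-8702 - 35266)*(1/186) = -43968*1/186 = -7328/31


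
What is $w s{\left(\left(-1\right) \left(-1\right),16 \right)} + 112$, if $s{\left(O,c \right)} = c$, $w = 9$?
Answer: $256$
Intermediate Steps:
$w s{\left(\left(-1\right) \left(-1\right),16 \right)} + 112 = 9 \cdot 16 + 112 = 144 + 112 = 256$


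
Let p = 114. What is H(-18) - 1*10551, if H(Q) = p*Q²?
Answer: 26385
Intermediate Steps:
H(Q) = 114*Q²
H(-18) - 1*10551 = 114*(-18)² - 1*10551 = 114*324 - 10551 = 36936 - 10551 = 26385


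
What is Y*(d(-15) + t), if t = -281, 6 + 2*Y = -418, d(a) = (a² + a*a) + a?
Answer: -32648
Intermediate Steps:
d(a) = a + 2*a² (d(a) = (a² + a²) + a = 2*a² + a = a + 2*a²)
Y = -212 (Y = -3 + (½)*(-418) = -3 - 209 = -212)
Y*(d(-15) + t) = -212*(-15*(1 + 2*(-15)) - 281) = -212*(-15*(1 - 30) - 281) = -212*(-15*(-29) - 281) = -212*(435 - 281) = -212*154 = -32648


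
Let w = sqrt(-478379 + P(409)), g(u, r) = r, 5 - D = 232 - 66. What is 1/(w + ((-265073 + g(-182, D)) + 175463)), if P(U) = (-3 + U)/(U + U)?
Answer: -36716339/3296258125177 - 2*I*sqrt(20005908618)/3296258125177 ≈ -1.1139e-5 - 8.582e-8*I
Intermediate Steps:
P(U) = (-3 + U)/(2*U) (P(U) = (-3 + U)/((2*U)) = (-3 + U)*(1/(2*U)) = (-3 + U)/(2*U))
D = -161 (D = 5 - (232 - 66) = 5 - 1*166 = 5 - 166 = -161)
w = 2*I*sqrt(20005908618)/409 (w = sqrt(-478379 + (1/2)*(-3 + 409)/409) = sqrt(-478379 + (1/2)*(1/409)*406) = sqrt(-478379 + 203/409) = sqrt(-195656808/409) = 2*I*sqrt(20005908618)/409 ≈ 691.65*I)
1/(w + ((-265073 + g(-182, D)) + 175463)) = 1/(2*I*sqrt(20005908618)/409 + ((-265073 - 161) + 175463)) = 1/(2*I*sqrt(20005908618)/409 + (-265234 + 175463)) = 1/(2*I*sqrt(20005908618)/409 - 89771) = 1/(-89771 + 2*I*sqrt(20005908618)/409)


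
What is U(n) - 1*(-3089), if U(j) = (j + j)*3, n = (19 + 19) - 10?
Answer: 3257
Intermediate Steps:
n = 28 (n = 38 - 10 = 28)
U(j) = 6*j (U(j) = (2*j)*3 = 6*j)
U(n) - 1*(-3089) = 6*28 - 1*(-3089) = 168 + 3089 = 3257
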